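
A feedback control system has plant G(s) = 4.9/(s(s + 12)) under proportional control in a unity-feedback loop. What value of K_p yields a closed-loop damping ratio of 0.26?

Closed-loop characteristic equation: s² + 12s + K_p·4.9 = 0.
So ω_n = √(4.9K_p) and 2ζω_n = 12, giving ζ = 12/(2√(4.9K_p)).
Setting ζ = 0.26: √(4.9K_p) = 12/(2·0.26) = 23.08, so K_p = 532.5/4.9 = 109.

K_p = 109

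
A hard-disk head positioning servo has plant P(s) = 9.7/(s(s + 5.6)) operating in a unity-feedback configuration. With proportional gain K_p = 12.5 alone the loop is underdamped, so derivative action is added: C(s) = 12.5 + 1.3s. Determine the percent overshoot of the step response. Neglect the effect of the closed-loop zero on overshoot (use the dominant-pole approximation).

0.986%

Forward path: (12.5 + 1.3s)·9.7/(s(s+5.6)). The closed-loop characteristic equation is s² + (5.6 + 9.7·1.3)s + 9.7·12.5 = 0.
That is s² + 18.21s + 121.2 = 0, so ω_n = 11.01 rad/s and ζ = 18.21/(2·11.01) = 0.8269.
%OS = 100·exp(−πζ/√(1−ζ²)) = 0.986%.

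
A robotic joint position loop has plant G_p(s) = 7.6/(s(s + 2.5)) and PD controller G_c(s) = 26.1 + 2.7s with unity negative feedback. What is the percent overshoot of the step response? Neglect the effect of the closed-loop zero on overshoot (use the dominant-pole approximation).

1.16%

Forward path: (26.1 + 2.7s)·7.6/(s(s+2.5)). The closed-loop characteristic equation is s² + (2.5 + 7.6·2.7)s + 7.6·26.1 = 0.
That is s² + 23.02s + 198.4 = 0, so ω_n = 14.08 rad/s and ζ = 23.02/(2·14.08) = 0.8172.
%OS = 100·exp(−πζ/√(1−ζ²)) = 1.16%.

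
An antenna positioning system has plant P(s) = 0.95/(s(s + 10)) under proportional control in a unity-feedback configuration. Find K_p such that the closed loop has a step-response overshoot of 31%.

K_p = 216

From %OS = 100·exp(−πζ/√(1−ζ²)) = 31%, ζ = −ln(0.31)/√(π²+ln²(0.31)) = 0.3493.
Characteristic equation s² + 10s + 0.95K_p = 0 gives ζ = 10/(2√(0.95K_p)).
Setting ζ = 0.3493: √(0.95K_p) = 10/(2·0.3493) = 14.31, so K_p = 204.9/0.95 = 216.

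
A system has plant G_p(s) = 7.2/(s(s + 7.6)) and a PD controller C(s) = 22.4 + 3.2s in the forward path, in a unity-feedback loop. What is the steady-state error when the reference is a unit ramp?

0.0471

The loop has one pole at the origin (type 1). Velocity error constant K_v = lim_{s→0} s·C(s)G_p(s) = 22.4·7.2/7.6 = 21.22.
Steady-state error to a unit ramp: e_ss = 1/K_v = 0.0471.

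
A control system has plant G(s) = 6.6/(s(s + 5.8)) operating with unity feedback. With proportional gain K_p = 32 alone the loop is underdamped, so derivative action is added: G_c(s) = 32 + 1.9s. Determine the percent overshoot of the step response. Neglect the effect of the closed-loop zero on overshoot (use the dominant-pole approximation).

Forward path: (32 + 1.9s)·6.6/(s(s+5.8)). The closed-loop characteristic equation is s² + (5.8 + 6.6·1.9)s + 6.6·32 = 0.
That is s² + 18.34s + 211.2 = 0, so ω_n = 14.53 rad/s and ζ = 18.34/(2·14.53) = 0.631.
%OS = 100·exp(−πζ/√(1−ζ²)) = 7.77%.

7.77%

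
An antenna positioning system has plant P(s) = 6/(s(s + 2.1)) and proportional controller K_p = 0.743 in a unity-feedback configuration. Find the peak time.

T_p = 1.72 s

From 1 + K_pP(s) = 0: s² + 2.1s + 4.458 = 0 ⇒ ω_n = 2.111, ζ = 0.4973.
Damped frequency ω_d = ω_n√(1−ζ²) = 1.832 rad/s, so peak time T_p = π/ω_d = 1.72 s.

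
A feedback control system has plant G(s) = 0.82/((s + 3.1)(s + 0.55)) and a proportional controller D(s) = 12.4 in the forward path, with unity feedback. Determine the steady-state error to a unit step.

The loop is type 0. Static position error constant K_pos = D(0)·G(0) = 12.4·0.4809 = 5.964.
Steady-state error to a unit step: e_ss = 1/(1+K_pos) = 1/6.964 = 0.144.

0.144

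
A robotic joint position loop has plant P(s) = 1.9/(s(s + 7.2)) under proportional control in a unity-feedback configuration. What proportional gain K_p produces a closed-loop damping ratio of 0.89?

Closed-loop characteristic equation: s² + 7.2s + K_p·1.9 = 0.
So ω_n = √(1.9K_p) and 2ζω_n = 7.2, giving ζ = 7.2/(2√(1.9K_p)).
Setting ζ = 0.89: √(1.9K_p) = 7.2/(2·0.89) = 4.045, so K_p = 16.36/1.9 = 8.61.

K_p = 8.61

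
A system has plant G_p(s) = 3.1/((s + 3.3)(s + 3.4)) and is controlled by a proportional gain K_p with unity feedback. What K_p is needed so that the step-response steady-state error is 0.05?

K_p = 68.8

Steady-state error for a unit step on this type-0 loop is 1/(1 + K_p·G_p(0)).
G_p(0) = 0.2763. Require 1/(1 + K_p·0.2763) = 0.05, so 1 + 0.2763·K_p = 20.
K_p = (20 − 1)/0.2763 = 68.8.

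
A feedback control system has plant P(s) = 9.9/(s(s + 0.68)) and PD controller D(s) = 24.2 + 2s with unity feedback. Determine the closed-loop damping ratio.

ζ = 0.662

Forward path: (24.2 + 2s)·9.9/(s(s+0.68)). The closed-loop characteristic equation is s² + (0.68 + 9.9·2)s + 9.9·24.2 = 0.
That is s² + 20.48s + 239.6 = 0, so ω_n = 15.48 rad/s and ζ = 20.48/(2·15.48) = 0.6616.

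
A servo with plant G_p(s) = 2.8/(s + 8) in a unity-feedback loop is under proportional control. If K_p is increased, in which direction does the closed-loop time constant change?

The closed-loop bandwidth 8+K_p·2.8 grows with K_p, so τ shrinks.

decrease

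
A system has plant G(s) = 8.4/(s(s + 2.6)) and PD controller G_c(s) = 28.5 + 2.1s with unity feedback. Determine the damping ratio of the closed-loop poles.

ζ = 0.654

Forward path: (28.5 + 2.1s)·8.4/(s(s+2.6)). The closed-loop characteristic equation is s² + (2.6 + 8.4·2.1)s + 8.4·28.5 = 0.
That is s² + 20.24s + 239.4 = 0, so ω_n = 15.47 rad/s and ζ = 20.24/(2·15.47) = 0.6541.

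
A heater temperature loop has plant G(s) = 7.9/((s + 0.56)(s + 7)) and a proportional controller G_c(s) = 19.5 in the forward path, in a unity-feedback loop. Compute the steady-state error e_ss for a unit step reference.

0.0248

The loop is type 0. Static position error constant K_pos = G_c(0)·G(0) = 19.5·2.015 = 39.3.
Steady-state error to a unit step: e_ss = 1/(1+K_pos) = 1/40.3 = 0.0248.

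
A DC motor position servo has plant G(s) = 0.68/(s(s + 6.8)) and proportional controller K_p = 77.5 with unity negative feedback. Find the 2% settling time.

T_s ≈ 1.18 s

The closed-loop denominator s² + 6.8s + 52.7 gives ω_n = √52.7 = 7.259 and ζ = 6.8/(2ω_n) = 0.4684.
2% settling time T_s ≈ 4/(ζω_n) = 4/3.4 = 1.18 s.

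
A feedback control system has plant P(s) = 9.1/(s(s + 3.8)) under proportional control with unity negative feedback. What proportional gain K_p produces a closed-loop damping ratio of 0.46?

Closed-loop characteristic equation: s² + 3.8s + K_p·9.1 = 0.
So ω_n = √(9.1K_p) and 2ζω_n = 3.8, giving ζ = 3.8/(2√(9.1K_p)).
Setting ζ = 0.46: √(9.1K_p) = 3.8/(2·0.46) = 4.13, so K_p = 17.06/9.1 = 1.87.

K_p = 1.87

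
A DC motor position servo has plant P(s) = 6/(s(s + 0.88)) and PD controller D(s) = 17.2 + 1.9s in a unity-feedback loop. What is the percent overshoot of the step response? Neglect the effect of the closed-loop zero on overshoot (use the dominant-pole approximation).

9.22%

Forward path: (17.2 + 1.9s)·6/(s(s+0.88)). The closed-loop characteristic equation is s² + (0.88 + 6·1.9)s + 6·17.2 = 0.
That is s² + 12.28s + 103.2 = 0, so ω_n = 10.16 rad/s and ζ = 12.28/(2·10.16) = 0.6044.
%OS = 100·exp(−πζ/√(1−ζ²)) = 9.22%.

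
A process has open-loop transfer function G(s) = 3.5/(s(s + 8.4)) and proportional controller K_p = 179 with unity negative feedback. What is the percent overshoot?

Closed-loop characteristic equation: s² + 8.4s + 626.5 = 0, so ω_n = 25.03 rad/s and ζ = 8.4/(2·25.03) = 0.1678.
%OS = 100·exp(−πζ/√(1−ζ²)) = 100·exp(−π·0.1678/√0.9718) = 58.6%.

58.6%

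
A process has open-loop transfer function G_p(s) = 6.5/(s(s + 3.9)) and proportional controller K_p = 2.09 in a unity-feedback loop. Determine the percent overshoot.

Closed-loop characteristic equation: s² + 3.9s + 13.58 = 0, so ω_n = 3.686 rad/s and ζ = 3.9/(2·3.686) = 0.5291.
%OS = 100·exp(−πζ/√(1−ζ²)) = 100·exp(−π·0.5291/√0.7201) = 14.1%.

14.1%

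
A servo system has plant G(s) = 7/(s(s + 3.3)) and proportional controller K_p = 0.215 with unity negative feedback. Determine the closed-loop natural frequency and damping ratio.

The closed-loop denominator is s(s+3.3) + 0.215·7 = s² + 3.3s + 1.505.
So ω_n² = 1.505 ⇒ ω_n = 1.227 rad/s, and ζ = 3.3/(2ω_n) = 1.34.

ω_n = 1.23 rad/s, ζ = 1.34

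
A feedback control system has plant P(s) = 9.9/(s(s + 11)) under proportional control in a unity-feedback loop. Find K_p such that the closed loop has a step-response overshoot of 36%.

From %OS = 100·exp(−πζ/√(1−ζ²)) = 36%, ζ = −ln(0.36)/√(π²+ln²(0.36)) = 0.3093.
Characteristic equation s² + 11s + 9.9K_p = 0 gives ζ = 11/(2√(9.9K_p)).
Setting ζ = 0.3093: √(9.9K_p) = 11/(2·0.3093) = 17.78, so K_p = 316.3/9.9 = 31.9.

K_p = 31.9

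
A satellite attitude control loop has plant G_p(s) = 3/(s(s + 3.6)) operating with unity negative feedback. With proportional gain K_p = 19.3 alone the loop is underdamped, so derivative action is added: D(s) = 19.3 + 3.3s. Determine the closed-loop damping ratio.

ζ = 0.887

Forward path: (19.3 + 3.3s)·3/(s(s+3.6)). The closed-loop characteristic equation is s² + (3.6 + 3·3.3)s + 3·19.3 = 0.
That is s² + 13.5s + 57.9 = 0, so ω_n = 7.609 rad/s and ζ = 13.5/(2·7.609) = 0.8871.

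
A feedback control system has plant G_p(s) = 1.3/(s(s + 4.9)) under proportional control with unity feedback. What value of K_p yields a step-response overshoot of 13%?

From %OS = 100·exp(−πζ/√(1−ζ²)) = 13%, ζ = −ln(0.13)/√(π²+ln²(0.13)) = 0.5446.
Characteristic equation s² + 4.9s + 1.3K_p = 0 gives ζ = 4.9/(2√(1.3K_p)).
Setting ζ = 0.5446: √(1.3K_p) = 4.9/(2·0.5446) = 4.498, so K_p = 20.23/1.3 = 15.6.

K_p = 15.6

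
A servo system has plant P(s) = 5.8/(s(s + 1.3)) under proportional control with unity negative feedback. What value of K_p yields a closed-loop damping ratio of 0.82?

K_p = 0.108

Closed-loop characteristic equation: s² + 1.3s + K_p·5.8 = 0.
So ω_n = √(5.8K_p) and 2ζω_n = 1.3, giving ζ = 1.3/(2√(5.8K_p)).
Setting ζ = 0.82: √(5.8K_p) = 1.3/(2·0.82) = 0.7927, so K_p = 0.6283/5.8 = 0.108.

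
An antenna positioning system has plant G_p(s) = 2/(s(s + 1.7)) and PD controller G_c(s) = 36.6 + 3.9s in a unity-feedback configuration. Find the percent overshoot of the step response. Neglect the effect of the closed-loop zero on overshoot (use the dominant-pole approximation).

12.3%

Forward path: (36.6 + 3.9s)·2/(s(s+1.7)). The closed-loop characteristic equation is s² + (1.7 + 2·3.9)s + 2·36.6 = 0.
That is s² + 9.5s + 73.2 = 0, so ω_n = 8.556 rad/s and ζ = 9.5/(2·8.556) = 0.5552.
%OS = 100·exp(−πζ/√(1−ζ²)) = 12.3%.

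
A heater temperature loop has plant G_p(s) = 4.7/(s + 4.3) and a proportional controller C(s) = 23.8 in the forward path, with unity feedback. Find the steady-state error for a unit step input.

The loop is type 0. Static position error constant K_pos = C(0)·G_p(0) = 23.8·1.093 = 26.01.
Steady-state error to a unit step: e_ss = 1/(1+K_pos) = 1/27.01 = 0.037.

0.037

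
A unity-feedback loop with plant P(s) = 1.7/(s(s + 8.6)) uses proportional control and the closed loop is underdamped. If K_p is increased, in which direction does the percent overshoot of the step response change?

increase

Characteristic equation s² + 8.6s + K_p·1.7 = 0: raising K_p raises ω_n while 2ζω_n = 8.6 is fixed, so ζ falls and overshoot grows.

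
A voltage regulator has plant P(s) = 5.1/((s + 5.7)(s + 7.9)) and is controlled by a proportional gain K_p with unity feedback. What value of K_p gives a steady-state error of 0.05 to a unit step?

Steady-state error for a unit step on this type-0 loop is 1/(1 + K_p·P(0)).
P(0) = 0.1133. Require 1/(1 + K_p·0.1133) = 0.05, so 1 + 0.1133·K_p = 20.
K_p = (20 − 1)/0.1133 = 168.

K_p = 168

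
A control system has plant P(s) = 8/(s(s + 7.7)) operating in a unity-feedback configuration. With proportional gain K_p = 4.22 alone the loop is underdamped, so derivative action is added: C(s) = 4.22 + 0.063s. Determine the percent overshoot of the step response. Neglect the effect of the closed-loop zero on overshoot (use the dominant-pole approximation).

Forward path: (4.22 + 0.063s)·8/(s(s+7.7)). The closed-loop characteristic equation is s² + (7.7 + 8·0.063)s + 8·4.22 = 0.
That is s² + 8.204s + 33.76 = 0, so ω_n = 5.81 rad/s and ζ = 8.204/(2·5.81) = 0.706.
%OS = 100·exp(−πζ/√(1−ζ²)) = 4.36%.

4.36%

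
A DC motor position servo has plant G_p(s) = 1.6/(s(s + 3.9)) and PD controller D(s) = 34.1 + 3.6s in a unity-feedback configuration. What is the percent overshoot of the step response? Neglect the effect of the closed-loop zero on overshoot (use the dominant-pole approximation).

Forward path: (34.1 + 3.6s)·1.6/(s(s+3.9)). The closed-loop characteristic equation is s² + (3.9 + 1.6·3.6)s + 1.6·34.1 = 0.
That is s² + 9.66s + 54.56 = 0, so ω_n = 7.386 rad/s and ζ = 9.66/(2·7.386) = 0.6539.
%OS = 100·exp(−πζ/√(1−ζ²)) = 6.62%.

6.62%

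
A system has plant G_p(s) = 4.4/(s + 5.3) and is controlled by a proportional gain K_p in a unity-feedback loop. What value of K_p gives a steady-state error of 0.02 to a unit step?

Steady-state error for a unit step on this type-0 loop is 1/(1 + K_p·G_p(0)).
G_p(0) = 0.8302. Require 1/(1 + K_p·0.8302) = 0.02, so 1 + 0.8302·K_p = 50.
K_p = (50 − 1)/0.8302 = 59.

K_p = 59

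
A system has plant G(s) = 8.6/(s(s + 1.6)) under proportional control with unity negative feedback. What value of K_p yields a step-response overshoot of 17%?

K_p = 0.308

From %OS = 100·exp(−πζ/√(1−ζ²)) = 17%, ζ = −ln(0.17)/√(π²+ln²(0.17)) = 0.4913.
Characteristic equation s² + 1.6s + 8.6K_p = 0 gives ζ = 1.6/(2√(8.6K_p)).
Setting ζ = 0.4913: √(8.6K_p) = 1.6/(2·0.4913) = 1.628, so K_p = 2.652/8.6 = 0.308.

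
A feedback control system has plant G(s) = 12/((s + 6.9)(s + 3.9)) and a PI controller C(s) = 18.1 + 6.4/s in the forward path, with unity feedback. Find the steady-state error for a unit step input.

0

The open loop C(s)G(s) has a pole at the origin (type 1), so the static position error constant is infinite and e_ss = 1/(1+∞) = 0.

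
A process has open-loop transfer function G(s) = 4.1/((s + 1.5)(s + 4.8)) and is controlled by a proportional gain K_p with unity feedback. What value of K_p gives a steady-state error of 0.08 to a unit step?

K_p = 20.2

For a type-0 loop with proportional control, e_ss = 1/(1 + K_p·G(0)).
G(0) = 0.5694. Require 1/(1 + K_p·0.5694) = 0.08, so 1 + 0.5694·K_p = 12.5.
K_p = (12.5 − 1)/0.5694 = 20.2.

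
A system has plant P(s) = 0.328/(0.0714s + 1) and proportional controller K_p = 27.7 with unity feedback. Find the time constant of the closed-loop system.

Closed loop: T(s) = K_p·P/(1+K_p·P) = 9.086/(0.0714s + 1 + 9.086), with pole at s = −(1 + 9.086)/0.0714 = −141.3.
Closed-loop time constant τ = 1/141.3 = 0.00708 s.

τ = 0.00708 s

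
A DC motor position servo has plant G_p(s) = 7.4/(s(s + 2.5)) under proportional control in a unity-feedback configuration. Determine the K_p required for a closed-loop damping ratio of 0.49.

K_p = 0.879

Closed-loop characteristic equation: s² + 2.5s + K_p·7.4 = 0.
So ω_n = √(7.4K_p) and 2ζω_n = 2.5, giving ζ = 2.5/(2√(7.4K_p)).
Setting ζ = 0.49: √(7.4K_p) = 2.5/(2·0.49) = 2.551, so K_p = 6.508/7.4 = 0.879.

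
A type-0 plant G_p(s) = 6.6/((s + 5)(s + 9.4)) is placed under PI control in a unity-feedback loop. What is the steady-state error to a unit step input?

0

The PI controller's integrator makes the forward path type 1, so e_ss to a step is zero.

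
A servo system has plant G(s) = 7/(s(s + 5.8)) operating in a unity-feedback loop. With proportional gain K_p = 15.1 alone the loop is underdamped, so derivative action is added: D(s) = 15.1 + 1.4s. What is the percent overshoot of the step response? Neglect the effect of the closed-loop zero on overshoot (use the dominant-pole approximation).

Forward path: (15.1 + 1.4s)·7/(s(s+5.8)). The closed-loop characteristic equation is s² + (5.8 + 7·1.4)s + 7·15.1 = 0.
That is s² + 15.6s + 105.7 = 0, so ω_n = 10.28 rad/s and ζ = 15.6/(2·10.28) = 0.7587.
%OS = 100·exp(−πζ/√(1−ζ²)) = 2.58%.

2.58%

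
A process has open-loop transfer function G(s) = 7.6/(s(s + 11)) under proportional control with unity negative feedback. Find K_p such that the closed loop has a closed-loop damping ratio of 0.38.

Closed-loop characteristic equation: s² + 11s + K_p·7.6 = 0.
So ω_n = √(7.6K_p) and 2ζω_n = 11, giving ζ = 11/(2√(7.6K_p)).
Setting ζ = 0.38: √(7.6K_p) = 11/(2·0.38) = 14.47, so K_p = 209.5/7.6 = 27.6.

K_p = 27.6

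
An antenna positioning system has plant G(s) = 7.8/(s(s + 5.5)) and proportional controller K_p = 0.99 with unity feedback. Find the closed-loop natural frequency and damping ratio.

1 + K_p·G(s) = 0 gives s² + 5.5s + 7.722 = 0.
Matching s² + 2ζω_n s + ω_n²: ω_n = √7.722 = 2.779 rad/s and 2ζω_n = 5.5, so ζ = 5.5/(2·2.779) = 0.99.

ω_n = 2.78 rad/s, ζ = 0.99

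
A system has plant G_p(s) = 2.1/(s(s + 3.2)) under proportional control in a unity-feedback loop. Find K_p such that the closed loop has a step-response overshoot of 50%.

From %OS = 100·exp(−πζ/√(1−ζ²)) = 50%, ζ = −ln(0.5)/√(π²+ln²(0.5)) = 0.2155.
Characteristic equation s² + 3.2s + 2.1K_p = 0 gives ζ = 3.2/(2√(2.1K_p)).
Setting ζ = 0.2155: √(2.1K_p) = 3.2/(2·0.2155) = 7.426, so K_p = 55.15/2.1 = 26.3.

K_p = 26.3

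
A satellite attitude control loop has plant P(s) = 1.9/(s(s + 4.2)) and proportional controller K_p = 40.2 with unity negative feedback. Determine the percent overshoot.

45.9%

Closed-loop characteristic equation: s² + 4.2s + 76.38 = 0, so ω_n = 8.74 rad/s and ζ = 4.2/(2·8.74) = 0.2403.
%OS = 100·exp(−πζ/√(1−ζ²)) = 100·exp(−π·0.2403/√0.9423) = 45.9%.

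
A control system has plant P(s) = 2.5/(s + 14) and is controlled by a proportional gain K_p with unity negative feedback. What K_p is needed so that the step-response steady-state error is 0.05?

K_p = 106

Steady-state error for a unit step on this type-0 loop is 1/(1 + K_p·P(0)).
P(0) = 0.1786. Require 1/(1 + K_p·0.1786) = 0.05, so 1 + 0.1786·K_p = 20.
K_p = (20 − 1)/0.1786 = 106.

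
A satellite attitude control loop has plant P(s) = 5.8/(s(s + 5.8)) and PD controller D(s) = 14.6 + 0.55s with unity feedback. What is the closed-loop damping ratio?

ζ = 0.488

Forward path: (14.6 + 0.55s)·5.8/(s(s+5.8)). The closed-loop characteristic equation is s² + (5.8 + 5.8·0.55)s + 5.8·14.6 = 0.
That is s² + 8.99s + 84.68 = 0, so ω_n = 9.202 rad/s and ζ = 8.99/(2·9.202) = 0.4885.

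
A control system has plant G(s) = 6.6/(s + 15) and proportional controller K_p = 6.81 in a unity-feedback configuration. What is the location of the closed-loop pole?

s = -59.95

Closed-loop transfer function: T(s) = K_p·G(s)/(1 + K_p·G(s)) = 44.95/(s + 15 + 44.95) = 44.95/(s + 59.95).
The closed-loop pole is at s = −59.95.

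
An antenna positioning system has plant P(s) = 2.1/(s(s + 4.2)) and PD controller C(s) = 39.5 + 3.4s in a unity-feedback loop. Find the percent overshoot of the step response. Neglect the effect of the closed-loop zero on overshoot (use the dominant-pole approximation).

8.22%

Forward path: (39.5 + 3.4s)·2.1/(s(s+4.2)). The closed-loop characteristic equation is s² + (4.2 + 2.1·3.4)s + 2.1·39.5 = 0.
That is s² + 11.34s + 82.95 = 0, so ω_n = 9.108 rad/s and ζ = 11.34/(2·9.108) = 0.6226.
%OS = 100·exp(−πζ/√(1−ζ²)) = 8.22%.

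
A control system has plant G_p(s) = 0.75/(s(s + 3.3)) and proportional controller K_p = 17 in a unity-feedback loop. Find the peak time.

Closed-loop characteristic equation: s² + 3.3s + 12.75 = 0, so ω_n = 3.571 rad/s and ζ = 3.3/(2·3.571) = 0.4621.
Damped frequency ω_d = ω_n√(1−ζ²) = 3.167 rad/s, so peak time T_p = π/ω_d = 0.992 s.

T_p = 0.992 s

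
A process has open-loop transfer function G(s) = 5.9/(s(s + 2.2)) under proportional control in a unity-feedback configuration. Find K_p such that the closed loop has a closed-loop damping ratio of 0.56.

Closed-loop characteristic equation: s² + 2.2s + K_p·5.9 = 0.
So ω_n = √(5.9K_p) and 2ζω_n = 2.2, giving ζ = 2.2/(2√(5.9K_p)).
Setting ζ = 0.56: √(5.9K_p) = 2.2/(2·0.56) = 1.964, so K_p = 3.858/5.9 = 0.654.

K_p = 0.654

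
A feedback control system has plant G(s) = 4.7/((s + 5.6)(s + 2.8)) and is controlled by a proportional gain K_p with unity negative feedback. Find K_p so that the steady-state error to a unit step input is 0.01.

Steady-state error for a unit step on this type-0 loop is 1/(1 + K_p·G(0)).
G(0) = 0.2997. Require 1/(1 + K_p·0.2997) = 0.01, so 1 + 0.2997·K_p = 100.
K_p = (100 − 1)/0.2997 = 330.

K_p = 330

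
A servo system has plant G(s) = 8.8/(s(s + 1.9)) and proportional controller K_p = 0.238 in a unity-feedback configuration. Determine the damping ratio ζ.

ζ = 0.656

1 + K_p·G(s) = 0 gives s² + 1.9s + 2.094 = 0.
So ω_n² = 2.094 ⇒ ω_n = 1.447 rad/s, and ζ = 1.9/(2ω_n) = 0.656.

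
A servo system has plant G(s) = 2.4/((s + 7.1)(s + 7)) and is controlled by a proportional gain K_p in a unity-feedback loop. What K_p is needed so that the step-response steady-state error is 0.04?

K_p = 497

The loop is type 0, so e_ss(step) = 1/(1 + K_pos) with K_pos = K_p·G(0).
G(0) = 0.04829. Require 1/(1 + K_p·0.04829) = 0.04, so 1 + 0.04829·K_p = 25.
K_p = (25 − 1)/0.04829 = 497.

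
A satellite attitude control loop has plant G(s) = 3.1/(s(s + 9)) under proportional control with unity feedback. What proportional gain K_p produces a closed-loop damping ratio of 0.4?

Closed-loop characteristic equation: s² + 9s + K_p·3.1 = 0.
So ω_n = √(3.1K_p) and 2ζω_n = 9, giving ζ = 9/(2√(3.1K_p)).
Setting ζ = 0.4: √(3.1K_p) = 9/(2·0.4) = 11.25, so K_p = 126.6/3.1 = 40.8.

K_p = 40.8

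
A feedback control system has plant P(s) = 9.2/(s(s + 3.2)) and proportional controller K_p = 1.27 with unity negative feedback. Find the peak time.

From 1 + K_pP(s) = 0: s² + 3.2s + 11.68 = 0 ⇒ ω_n = 3.418, ζ = 0.4681.
Damped frequency ω_d = ω_n√(1−ζ²) = 3.021 rad/s, so peak time T_p = π/ω_d = 1.04 s.

T_p = 1.04 s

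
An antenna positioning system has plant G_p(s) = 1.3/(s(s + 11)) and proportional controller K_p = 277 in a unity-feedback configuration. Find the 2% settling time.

T_s ≈ 0.727 s

The closed-loop denominator s² + 11s + 360.1 gives ω_n = √360.1 = 18.98 and ζ = 11/(2ω_n) = 0.2898.
2% settling time T_s ≈ 4/(ζω_n) = 4/5.5 = 0.727 s.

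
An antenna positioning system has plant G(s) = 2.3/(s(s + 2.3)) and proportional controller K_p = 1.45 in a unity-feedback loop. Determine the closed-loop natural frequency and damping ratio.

With unity feedback the closed-loop characteristic equation is s² + 2.3s + 1.45·2.3 = s² + 2.3s + 3.335 = 0.
Matching s² + 2ζω_n s + ω_n²: ω_n = √3.335 = 1.826 rad/s and 2ζω_n = 2.3, so ζ = 2.3/(2·1.826) = 0.63.

ω_n = 1.83 rad/s, ζ = 0.63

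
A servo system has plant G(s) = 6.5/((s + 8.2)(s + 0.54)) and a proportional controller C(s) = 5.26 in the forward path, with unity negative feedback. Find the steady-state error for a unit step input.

The loop is type 0. Static position error constant K_pos = C(0)·G(0) = 5.26·1.468 = 7.721.
Steady-state error to a unit step: e_ss = 1/(1+K_pos) = 1/8.721 = 0.115.

0.115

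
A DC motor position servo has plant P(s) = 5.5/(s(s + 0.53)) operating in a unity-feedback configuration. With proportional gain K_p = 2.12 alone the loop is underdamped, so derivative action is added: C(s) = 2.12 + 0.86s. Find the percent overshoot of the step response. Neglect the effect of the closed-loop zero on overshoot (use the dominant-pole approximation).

2.25%

Forward path: (2.12 + 0.86s)·5.5/(s(s+0.53)). The closed-loop characteristic equation is s² + (0.53 + 5.5·0.86)s + 5.5·2.12 = 0.
That is s² + 5.26s + 11.66 = 0, so ω_n = 3.415 rad/s and ζ = 5.26/(2·3.415) = 0.7702.
%OS = 100·exp(−πζ/√(1−ζ²)) = 2.25%.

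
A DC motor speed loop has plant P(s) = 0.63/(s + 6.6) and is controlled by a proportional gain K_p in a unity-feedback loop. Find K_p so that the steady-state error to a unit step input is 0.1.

The loop is type 0, so e_ss(step) = 1/(1 + K_pos) with K_pos = K_p·P(0).
P(0) = 0.09545. Require 1/(1 + K_p·0.09545) = 0.1, so 1 + 0.09545·K_p = 10.
K_p = (10 − 1)/0.09545 = 94.3.

K_p = 94.3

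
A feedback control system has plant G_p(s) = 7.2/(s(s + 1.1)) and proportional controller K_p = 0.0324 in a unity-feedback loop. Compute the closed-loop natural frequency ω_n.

1 + K_p·G_p(s) = 0 gives s² + 1.1s + 0.2333 = 0.
Matching s² + 2ζω_n s + ω_n²: ω_n = √0.2333 = 0.483 rad/s and 2ζω_n = 1.1, so ζ = 1.1/(2·0.483) = 1.14.

ω_n = 0.483 rad/s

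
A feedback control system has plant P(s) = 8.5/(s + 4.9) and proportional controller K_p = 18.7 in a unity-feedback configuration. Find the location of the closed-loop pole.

s = -163.8

Closed-loop transfer function: T(s) = K_p·P(s)/(1 + K_p·P(s)) = 158.9/(s + 4.9 + 158.9) = 158.9/(s + 163.8).
The closed-loop pole is at s = −163.8.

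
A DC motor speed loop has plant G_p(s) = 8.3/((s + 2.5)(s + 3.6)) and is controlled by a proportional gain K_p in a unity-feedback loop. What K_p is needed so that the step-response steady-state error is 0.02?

For a type-0 loop with proportional control, e_ss = 1/(1 + K_p·G_p(0)).
G_p(0) = 0.9222. Require 1/(1 + K_p·0.9222) = 0.02, so 1 + 0.9222·K_p = 50.
K_p = (50 − 1)/0.9222 = 53.1.

K_p = 53.1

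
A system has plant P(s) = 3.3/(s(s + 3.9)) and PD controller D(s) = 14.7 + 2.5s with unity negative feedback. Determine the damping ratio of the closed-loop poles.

Forward path: (14.7 + 2.5s)·3.3/(s(s+3.9)). The closed-loop characteristic equation is s² + (3.9 + 3.3·2.5)s + 3.3·14.7 = 0.
That is s² + 12.15s + 48.51 = 0, so ω_n = 6.965 rad/s and ζ = 12.15/(2·6.965) = 0.8722.

ζ = 0.872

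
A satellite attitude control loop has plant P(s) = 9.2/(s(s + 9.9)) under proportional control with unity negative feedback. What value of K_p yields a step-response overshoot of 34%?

From %OS = 100·exp(−πζ/√(1−ζ²)) = 34%, ζ = −ln(0.34)/√(π²+ln²(0.34)) = 0.3248.
Characteristic equation s² + 9.9s + 9.2K_p = 0 gives ζ = 9.9/(2√(9.2K_p)).
Setting ζ = 0.3248: √(9.2K_p) = 9.9/(2·0.3248) = 15.24, so K_p = 232.3/9.2 = 25.2.

K_p = 25.2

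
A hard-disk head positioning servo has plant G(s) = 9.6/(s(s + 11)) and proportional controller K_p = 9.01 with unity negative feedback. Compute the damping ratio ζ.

ζ = 0.591

The closed-loop denominator is s(s+11) + 9.01·9.6 = s² + 11s + 86.5.
Matching s² + 2ζω_n s + ω_n²: ω_n = √86.5 = 9.3 rad/s and 2ζω_n = 11, so ζ = 11/(2·9.3) = 0.591.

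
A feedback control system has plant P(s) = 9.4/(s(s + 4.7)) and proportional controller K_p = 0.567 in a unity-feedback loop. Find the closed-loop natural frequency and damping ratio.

1 + K_p·P(s) = 0 gives s² + 4.7s + 5.33 = 0.
Matching s² + 2ζω_n s + ω_n²: ω_n = √5.33 = 2.309 rad/s and 2ζω_n = 4.7, so ζ = 4.7/(2·2.309) = 1.02.

ω_n = 2.31 rad/s, ζ = 1.02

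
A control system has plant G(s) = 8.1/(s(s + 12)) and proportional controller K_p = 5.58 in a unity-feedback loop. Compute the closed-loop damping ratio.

ζ = 0.892

With unity feedback the closed-loop characteristic equation is s² + 12s + 5.58·8.1 = s² + 12s + 45.2 = 0.
Matching s² + 2ζω_n s + ω_n²: ω_n = √45.2 = 6.723 rad/s and 2ζω_n = 12, so ζ = 12/(2·6.723) = 0.892.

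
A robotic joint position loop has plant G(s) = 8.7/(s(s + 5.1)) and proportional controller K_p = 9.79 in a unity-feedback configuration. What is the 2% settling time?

From 1 + K_pG(s) = 0: s² + 5.1s + 85.17 = 0 ⇒ ω_n = 9.229, ζ = 0.2763.
2% settling time T_s ≈ 4/(ζω_n) = 4/2.55 = 1.57 s.

T_s ≈ 1.57 s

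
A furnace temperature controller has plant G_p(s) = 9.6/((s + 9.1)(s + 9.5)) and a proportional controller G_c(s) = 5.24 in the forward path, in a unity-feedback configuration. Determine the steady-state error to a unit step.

0.632

The loop is type 0. Static position error constant K_pos = G_c(0)·G_p(0) = 5.24·0.111 = 0.5819.
Steady-state error to a unit step: e_ss = 1/(1+K_pos) = 1/1.582 = 0.632.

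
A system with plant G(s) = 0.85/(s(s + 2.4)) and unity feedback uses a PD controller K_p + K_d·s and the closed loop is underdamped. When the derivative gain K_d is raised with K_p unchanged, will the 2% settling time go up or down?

Characteristic equation s² + (2.4 + 0.85K_d)s + 0.85K_p = 0: raising K_d increases ζω_n = (2.4+0.85K_d)/2 while the loop stays underdamped, so T_s ≈ 4/(ζω_n) decreases.

decrease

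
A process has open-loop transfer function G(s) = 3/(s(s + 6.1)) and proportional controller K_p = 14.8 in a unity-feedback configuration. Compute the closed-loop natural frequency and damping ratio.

1 + K_p·G(s) = 0 gives s² + 6.1s + 44.4 = 0.
So ω_n² = 44.4 ⇒ ω_n = 6.663 rad/s, and ζ = 6.1/(2ω_n) = 0.458.

ω_n = 6.66 rad/s, ζ = 0.458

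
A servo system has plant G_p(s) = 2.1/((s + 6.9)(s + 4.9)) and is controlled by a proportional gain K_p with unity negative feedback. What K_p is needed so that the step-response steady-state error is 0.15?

The loop is type 0, so e_ss(step) = 1/(1 + K_pos) with K_pos = K_p·G_p(0).
G_p(0) = 0.06211. Require 1/(1 + K_p·0.06211) = 0.15, so 1 + 0.06211·K_p = 6.667.
K_p = (6.667 − 1)/0.06211 = 91.2.

K_p = 91.2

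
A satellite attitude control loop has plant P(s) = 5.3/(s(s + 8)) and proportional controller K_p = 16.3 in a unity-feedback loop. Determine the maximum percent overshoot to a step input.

22.4%

The closed-loop denominator s² + 8s + 86.39 gives ω_n = √86.39 = 9.295 and ζ = 8/(2ω_n) = 0.4304.
%OS = 100·exp(−πζ/√(1−ζ²)) = 100·exp(−π·0.4304/√0.8148) = 22.4%.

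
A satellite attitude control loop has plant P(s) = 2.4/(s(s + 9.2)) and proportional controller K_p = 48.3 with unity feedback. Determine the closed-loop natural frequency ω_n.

ω_n = 10.8 rad/s

With unity feedback the closed-loop characteristic equation is s² + 9.2s + 48.3·2.4 = s² + 9.2s + 115.9 = 0.
Matching s² + 2ζω_n s + ω_n²: ω_n = √115.9 = 10.77 rad/s and 2ζω_n = 9.2, so ζ = 9.2/(2·10.77) = 0.427.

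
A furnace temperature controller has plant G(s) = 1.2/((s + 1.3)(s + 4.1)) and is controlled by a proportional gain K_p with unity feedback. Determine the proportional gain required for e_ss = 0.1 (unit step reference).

K_p = 40

Steady-state error for a unit step on this type-0 loop is 1/(1 + K_p·G(0)).
G(0) = 0.2251. Require 1/(1 + K_p·0.2251) = 0.1, so 1 + 0.2251·K_p = 10.
K_p = (10 − 1)/0.2251 = 40.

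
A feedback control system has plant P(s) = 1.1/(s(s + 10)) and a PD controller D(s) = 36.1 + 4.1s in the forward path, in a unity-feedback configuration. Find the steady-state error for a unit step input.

0

The open loop D(s)P(s) has a pole at the origin (type 1), so the static position error constant is infinite and e_ss = 1/(1+∞) = 0.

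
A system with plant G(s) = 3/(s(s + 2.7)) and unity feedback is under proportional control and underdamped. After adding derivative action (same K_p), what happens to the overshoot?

decrease

The derivative term adds K·K_d to the s-coefficient of the characteristic equation, raising 2ζω_n while ω_n is unchanged; ζ increases, so overshoot decreases.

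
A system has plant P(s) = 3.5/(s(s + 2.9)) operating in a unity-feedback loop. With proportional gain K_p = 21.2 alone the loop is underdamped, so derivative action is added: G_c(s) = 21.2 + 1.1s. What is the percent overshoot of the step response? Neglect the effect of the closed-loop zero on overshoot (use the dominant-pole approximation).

Forward path: (21.2 + 1.1s)·3.5/(s(s+2.9)). The closed-loop characteristic equation is s² + (2.9 + 3.5·1.1)s + 3.5·21.2 = 0.
That is s² + 6.75s + 74.2 = 0, so ω_n = 8.614 rad/s and ζ = 6.75/(2·8.614) = 0.3918.
%OS = 100·exp(−πζ/√(1−ζ²)) = 26.2%.

26.2%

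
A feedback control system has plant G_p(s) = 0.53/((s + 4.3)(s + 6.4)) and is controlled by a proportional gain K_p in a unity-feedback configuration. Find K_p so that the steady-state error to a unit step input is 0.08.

For a type-0 loop with proportional control, e_ss = 1/(1 + K_p·G_p(0)).
G_p(0) = 0.01926. Require 1/(1 + K_p·0.01926) = 0.08, so 1 + 0.01926·K_p = 12.5.
K_p = (12.5 − 1)/0.01926 = 597.

K_p = 597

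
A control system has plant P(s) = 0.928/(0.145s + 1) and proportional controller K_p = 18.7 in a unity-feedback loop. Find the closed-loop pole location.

Closed loop: T(s) = K_p·P/(1+K_p·P) = 17.35/(0.145s + 1 + 17.35), with pole at s = −(1 + 17.35)/0.145 = −126.6.

s = -126.6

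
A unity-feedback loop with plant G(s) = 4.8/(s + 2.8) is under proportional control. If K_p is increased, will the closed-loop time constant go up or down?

decrease

Closed-loop pole is at s = −(2.8+K_p·4.8); larger K_p moves it further left, so τ = 1/(2.8+K_p·4.8) decreases.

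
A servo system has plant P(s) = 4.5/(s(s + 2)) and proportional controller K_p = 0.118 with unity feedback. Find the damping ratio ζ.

The closed-loop denominator is s(s+2) + 0.118·4.5 = s² + 2s + 0.531.
Matching s² + 2ζω_n s + ω_n²: ω_n = √0.531 = 0.7287 rad/s and 2ζω_n = 2, so ζ = 2/(2·0.7287) = 1.37.

ζ = 1.37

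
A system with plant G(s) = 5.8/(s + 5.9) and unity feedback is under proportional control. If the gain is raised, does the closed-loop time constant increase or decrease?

decrease

The closed-loop bandwidth 5.9+K_p·5.8 grows with K_p, so τ shrinks.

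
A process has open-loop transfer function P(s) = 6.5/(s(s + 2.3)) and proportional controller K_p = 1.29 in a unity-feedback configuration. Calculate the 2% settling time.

The closed-loop denominator s² + 2.3s + 8.385 gives ω_n = √8.385 = 2.896 and ζ = 2.3/(2ω_n) = 0.3971.
2% settling time T_s ≈ 4/(ζω_n) = 4/1.15 = 3.48 s.

T_s ≈ 3.48 s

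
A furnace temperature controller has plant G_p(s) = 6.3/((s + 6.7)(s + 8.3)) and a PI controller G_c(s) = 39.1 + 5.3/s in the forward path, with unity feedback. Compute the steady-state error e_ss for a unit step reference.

0

The open loop G_c(s)G_p(s) has a pole at the origin (type 1), so the static position error constant is infinite and e_ss = 1/(1+∞) = 0.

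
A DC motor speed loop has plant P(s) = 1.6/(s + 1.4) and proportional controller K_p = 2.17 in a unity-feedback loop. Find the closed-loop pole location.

Closed-loop transfer function: T(s) = K_p·P(s)/(1 + K_p·P(s)) = 3.472/(s + 1.4 + 3.472) = 3.472/(s + 4.872).
The closed-loop pole is at s = −4.872.

s = -4.872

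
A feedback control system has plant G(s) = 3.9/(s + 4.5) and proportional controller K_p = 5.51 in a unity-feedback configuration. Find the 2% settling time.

T_s ≈ 0.154 s

Closed-loop transfer function: T(s) = K_p·G(s)/(1 + K_p·G(s)) = 21.49/(s + 4.5 + 21.49) = 21.49/(s + 25.99).
Time constant τ = 1/25.99 = 0.03848 s, so the 2% settling time is about 4τ = 0.154 s.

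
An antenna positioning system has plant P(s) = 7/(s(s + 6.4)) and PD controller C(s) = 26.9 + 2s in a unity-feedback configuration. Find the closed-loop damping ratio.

Forward path: (26.9 + 2s)·7/(s(s+6.4)). The closed-loop characteristic equation is s² + (6.4 + 7·2)s + 7·26.9 = 0.
That is s² + 20.4s + 188.3 = 0, so ω_n = 13.72 rad/s and ζ = 20.4/(2·13.72) = 0.7433.

ζ = 0.743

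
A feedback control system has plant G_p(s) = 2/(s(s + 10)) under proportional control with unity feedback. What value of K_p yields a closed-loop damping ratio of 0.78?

Closed-loop characteristic equation: s² + 10s + K_p·2 = 0.
So ω_n = √(2K_p) and 2ζω_n = 10, giving ζ = 10/(2√(2K_p)).
Setting ζ = 0.78: √(2K_p) = 10/(2·0.78) = 6.41, so K_p = 41.09/2 = 20.5.

K_p = 20.5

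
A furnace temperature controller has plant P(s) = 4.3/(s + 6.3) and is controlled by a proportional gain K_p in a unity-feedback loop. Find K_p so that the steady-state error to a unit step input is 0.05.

Steady-state error for a unit step on this type-0 loop is 1/(1 + K_p·P(0)).
P(0) = 0.6825. Require 1/(1 + K_p·0.6825) = 0.05, so 1 + 0.6825·K_p = 20.
K_p = (20 − 1)/0.6825 = 27.8.

K_p = 27.8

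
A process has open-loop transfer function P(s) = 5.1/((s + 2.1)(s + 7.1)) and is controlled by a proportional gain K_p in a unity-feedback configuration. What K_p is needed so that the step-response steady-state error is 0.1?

K_p = 26.3

The loop is type 0, so e_ss(step) = 1/(1 + K_pos) with K_pos = K_p·P(0).
P(0) = 0.3421. Require 1/(1 + K_p·0.3421) = 0.1, so 1 + 0.3421·K_p = 10.
K_p = (10 − 1)/0.3421 = 26.3.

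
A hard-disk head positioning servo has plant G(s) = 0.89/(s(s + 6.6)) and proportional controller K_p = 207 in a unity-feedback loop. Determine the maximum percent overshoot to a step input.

45.5%

The closed-loop denominator s² + 6.6s + 184.2 gives ω_n = √184.2 = 13.57 and ζ = 6.6/(2ω_n) = 0.2431.
%OS = 100·exp(−πζ/√(1−ζ²)) = 100·exp(−π·0.2431/√0.9409) = 45.5%.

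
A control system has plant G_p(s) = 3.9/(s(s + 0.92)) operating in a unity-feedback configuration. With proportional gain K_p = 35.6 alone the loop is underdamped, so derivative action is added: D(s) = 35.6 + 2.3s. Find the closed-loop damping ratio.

ζ = 0.42

Forward path: (35.6 + 2.3s)·3.9/(s(s+0.92)). The closed-loop characteristic equation is s² + (0.92 + 3.9·2.3)s + 3.9·35.6 = 0.
That is s² + 9.89s + 138.8 = 0, so ω_n = 11.78 rad/s and ζ = 9.89/(2·11.78) = 0.4197.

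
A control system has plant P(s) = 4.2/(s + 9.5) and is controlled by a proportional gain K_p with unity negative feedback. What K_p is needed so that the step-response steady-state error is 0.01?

The loop is type 0, so e_ss(step) = 1/(1 + K_pos) with K_pos = K_p·P(0).
P(0) = 0.4421. Require 1/(1 + K_p·0.4421) = 0.01, so 1 + 0.4421·K_p = 100.
K_p = (100 − 1)/0.4421 = 224.

K_p = 224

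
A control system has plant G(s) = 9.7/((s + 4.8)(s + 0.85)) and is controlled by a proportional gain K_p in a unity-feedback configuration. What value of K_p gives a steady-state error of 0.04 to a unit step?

K_p = 10.1

Steady-state error for a unit step on this type-0 loop is 1/(1 + K_p·G(0)).
G(0) = 2.377. Require 1/(1 + K_p·2.377) = 0.04, so 1 + 2.377·K_p = 25.
K_p = (25 − 1)/2.377 = 10.1.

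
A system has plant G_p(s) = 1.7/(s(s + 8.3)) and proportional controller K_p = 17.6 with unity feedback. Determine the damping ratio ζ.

1 + K_p·G_p(s) = 0 gives s² + 8.3s + 29.92 = 0.
So ω_n² = 29.92 ⇒ ω_n = 5.47 rad/s, and ζ = 8.3/(2ω_n) = 0.759.

ζ = 0.759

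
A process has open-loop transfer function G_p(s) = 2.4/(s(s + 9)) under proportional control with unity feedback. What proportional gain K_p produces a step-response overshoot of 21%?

From %OS = 100·exp(−πζ/√(1−ζ²)) = 21%, ζ = −ln(0.21)/√(π²+ln²(0.21)) = 0.4449.
Characteristic equation s² + 9s + 2.4K_p = 0 gives ζ = 9/(2√(2.4K_p)).
Setting ζ = 0.4449: √(2.4K_p) = 9/(2·0.4449) = 10.11, so K_p = 102.3/2.4 = 42.6.

K_p = 42.6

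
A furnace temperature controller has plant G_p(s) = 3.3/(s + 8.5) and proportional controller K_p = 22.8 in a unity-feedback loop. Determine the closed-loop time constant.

Closed-loop transfer function: T(s) = K_p·G_p(s)/(1 + K_p·G_p(s)) = 75.24/(s + 8.5 + 75.24) = 75.24/(s + 83.74).
Time constant τ = 1/83.74 = 0.0119 s.

τ = 0.0119 s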